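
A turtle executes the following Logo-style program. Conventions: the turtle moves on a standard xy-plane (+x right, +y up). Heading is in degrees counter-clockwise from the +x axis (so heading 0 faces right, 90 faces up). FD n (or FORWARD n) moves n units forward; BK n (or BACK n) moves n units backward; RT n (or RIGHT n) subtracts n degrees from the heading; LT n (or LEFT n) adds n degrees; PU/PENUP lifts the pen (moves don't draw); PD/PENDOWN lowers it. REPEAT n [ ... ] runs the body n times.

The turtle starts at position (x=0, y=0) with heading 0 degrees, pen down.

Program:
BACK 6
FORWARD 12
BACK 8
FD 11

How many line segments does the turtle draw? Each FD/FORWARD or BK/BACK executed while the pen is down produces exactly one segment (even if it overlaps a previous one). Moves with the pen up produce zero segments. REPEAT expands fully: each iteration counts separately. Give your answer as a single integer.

Executing turtle program step by step:
Start: pos=(0,0), heading=0, pen down
BK 6: (0,0) -> (-6,0) [heading=0, draw]
FD 12: (-6,0) -> (6,0) [heading=0, draw]
BK 8: (6,0) -> (-2,0) [heading=0, draw]
FD 11: (-2,0) -> (9,0) [heading=0, draw]
Final: pos=(9,0), heading=0, 4 segment(s) drawn
Segments drawn: 4

Answer: 4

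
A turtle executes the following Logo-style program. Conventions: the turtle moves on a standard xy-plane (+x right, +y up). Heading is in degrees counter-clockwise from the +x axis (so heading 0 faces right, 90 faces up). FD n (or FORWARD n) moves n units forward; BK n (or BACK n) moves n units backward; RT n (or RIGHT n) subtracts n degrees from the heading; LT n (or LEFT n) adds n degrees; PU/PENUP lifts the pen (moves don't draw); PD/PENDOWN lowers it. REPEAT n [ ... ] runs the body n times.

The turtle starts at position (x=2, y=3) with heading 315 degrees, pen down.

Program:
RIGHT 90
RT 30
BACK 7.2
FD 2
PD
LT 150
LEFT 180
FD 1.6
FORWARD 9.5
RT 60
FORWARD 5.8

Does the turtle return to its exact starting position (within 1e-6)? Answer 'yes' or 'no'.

Executing turtle program step by step:
Start: pos=(2,3), heading=315, pen down
RT 90: heading 315 -> 225
RT 30: heading 225 -> 195
BK 7.2: (2,3) -> (8.955,4.863) [heading=195, draw]
FD 2: (8.955,4.863) -> (7.023,4.346) [heading=195, draw]
PD: pen down
LT 150: heading 195 -> 345
LT 180: heading 345 -> 165
FD 1.6: (7.023,4.346) -> (5.477,4.76) [heading=165, draw]
FD 9.5: (5.477,4.76) -> (-3.699,7.219) [heading=165, draw]
RT 60: heading 165 -> 105
FD 5.8: (-3.699,7.219) -> (-5.2,12.821) [heading=105, draw]
Final: pos=(-5.2,12.821), heading=105, 5 segment(s) drawn

Start position: (2, 3)
Final position: (-5.2, 12.821)
Distance = 12.178; >= 1e-6 -> NOT closed

Answer: no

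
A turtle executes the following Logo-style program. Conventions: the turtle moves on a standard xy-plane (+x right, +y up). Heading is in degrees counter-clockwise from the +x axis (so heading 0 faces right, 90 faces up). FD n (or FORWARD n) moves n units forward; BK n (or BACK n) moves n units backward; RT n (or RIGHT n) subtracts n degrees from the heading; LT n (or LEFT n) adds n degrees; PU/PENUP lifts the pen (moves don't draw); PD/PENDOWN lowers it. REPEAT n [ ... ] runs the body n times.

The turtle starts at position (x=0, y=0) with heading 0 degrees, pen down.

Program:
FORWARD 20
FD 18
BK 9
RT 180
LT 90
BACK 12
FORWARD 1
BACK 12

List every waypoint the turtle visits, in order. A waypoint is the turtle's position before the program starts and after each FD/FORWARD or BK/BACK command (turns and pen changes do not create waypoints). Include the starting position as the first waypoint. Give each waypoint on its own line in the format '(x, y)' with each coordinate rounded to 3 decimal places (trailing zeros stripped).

Answer: (0, 0)
(20, 0)
(38, 0)
(29, 0)
(29, 12)
(29, 11)
(29, 23)

Derivation:
Executing turtle program step by step:
Start: pos=(0,0), heading=0, pen down
FD 20: (0,0) -> (20,0) [heading=0, draw]
FD 18: (20,0) -> (38,0) [heading=0, draw]
BK 9: (38,0) -> (29,0) [heading=0, draw]
RT 180: heading 0 -> 180
LT 90: heading 180 -> 270
BK 12: (29,0) -> (29,12) [heading=270, draw]
FD 1: (29,12) -> (29,11) [heading=270, draw]
BK 12: (29,11) -> (29,23) [heading=270, draw]
Final: pos=(29,23), heading=270, 6 segment(s) drawn
Waypoints (7 total):
(0, 0)
(20, 0)
(38, 0)
(29, 0)
(29, 12)
(29, 11)
(29, 23)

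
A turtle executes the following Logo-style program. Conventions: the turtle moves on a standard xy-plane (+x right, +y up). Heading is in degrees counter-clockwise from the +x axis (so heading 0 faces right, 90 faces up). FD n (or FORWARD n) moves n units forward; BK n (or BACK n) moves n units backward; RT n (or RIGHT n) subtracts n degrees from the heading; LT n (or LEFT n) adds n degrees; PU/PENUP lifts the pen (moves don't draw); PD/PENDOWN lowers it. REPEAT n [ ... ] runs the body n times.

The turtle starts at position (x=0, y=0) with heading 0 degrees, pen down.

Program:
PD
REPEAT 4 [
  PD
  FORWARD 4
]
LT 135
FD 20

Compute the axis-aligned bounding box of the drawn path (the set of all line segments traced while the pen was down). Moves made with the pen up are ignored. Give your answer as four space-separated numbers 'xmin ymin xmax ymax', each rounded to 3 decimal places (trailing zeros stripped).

Executing turtle program step by step:
Start: pos=(0,0), heading=0, pen down
PD: pen down
REPEAT 4 [
  -- iteration 1/4 --
  PD: pen down
  FD 4: (0,0) -> (4,0) [heading=0, draw]
  -- iteration 2/4 --
  PD: pen down
  FD 4: (4,0) -> (8,0) [heading=0, draw]
  -- iteration 3/4 --
  PD: pen down
  FD 4: (8,0) -> (12,0) [heading=0, draw]
  -- iteration 4/4 --
  PD: pen down
  FD 4: (12,0) -> (16,0) [heading=0, draw]
]
LT 135: heading 0 -> 135
FD 20: (16,0) -> (1.858,14.142) [heading=135, draw]
Final: pos=(1.858,14.142), heading=135, 5 segment(s) drawn

Segment endpoints: x in {0, 1.858, 4, 8, 12, 16}, y in {0, 14.142}
xmin=0, ymin=0, xmax=16, ymax=14.142

Answer: 0 0 16 14.142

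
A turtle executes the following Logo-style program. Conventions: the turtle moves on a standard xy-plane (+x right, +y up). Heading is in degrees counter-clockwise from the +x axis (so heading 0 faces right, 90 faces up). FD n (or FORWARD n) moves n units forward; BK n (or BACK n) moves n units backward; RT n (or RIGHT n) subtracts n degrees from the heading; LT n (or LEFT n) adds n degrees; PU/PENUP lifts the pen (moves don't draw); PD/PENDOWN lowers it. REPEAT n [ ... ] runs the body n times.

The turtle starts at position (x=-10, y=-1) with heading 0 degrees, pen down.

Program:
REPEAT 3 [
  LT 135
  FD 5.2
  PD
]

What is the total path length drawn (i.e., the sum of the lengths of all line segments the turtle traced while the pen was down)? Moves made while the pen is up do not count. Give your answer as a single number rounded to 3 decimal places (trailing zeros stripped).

Answer: 15.6

Derivation:
Executing turtle program step by step:
Start: pos=(-10,-1), heading=0, pen down
REPEAT 3 [
  -- iteration 1/3 --
  LT 135: heading 0 -> 135
  FD 5.2: (-10,-1) -> (-13.677,2.677) [heading=135, draw]
  PD: pen down
  -- iteration 2/3 --
  LT 135: heading 135 -> 270
  FD 5.2: (-13.677,2.677) -> (-13.677,-2.523) [heading=270, draw]
  PD: pen down
  -- iteration 3/3 --
  LT 135: heading 270 -> 45
  FD 5.2: (-13.677,-2.523) -> (-10,1.154) [heading=45, draw]
  PD: pen down
]
Final: pos=(-10,1.154), heading=45, 3 segment(s) drawn

Segment lengths:
  seg 1: (-10,-1) -> (-13.677,2.677), length = 5.2
  seg 2: (-13.677,2.677) -> (-13.677,-2.523), length = 5.2
  seg 3: (-13.677,-2.523) -> (-10,1.154), length = 5.2
Total = 15.6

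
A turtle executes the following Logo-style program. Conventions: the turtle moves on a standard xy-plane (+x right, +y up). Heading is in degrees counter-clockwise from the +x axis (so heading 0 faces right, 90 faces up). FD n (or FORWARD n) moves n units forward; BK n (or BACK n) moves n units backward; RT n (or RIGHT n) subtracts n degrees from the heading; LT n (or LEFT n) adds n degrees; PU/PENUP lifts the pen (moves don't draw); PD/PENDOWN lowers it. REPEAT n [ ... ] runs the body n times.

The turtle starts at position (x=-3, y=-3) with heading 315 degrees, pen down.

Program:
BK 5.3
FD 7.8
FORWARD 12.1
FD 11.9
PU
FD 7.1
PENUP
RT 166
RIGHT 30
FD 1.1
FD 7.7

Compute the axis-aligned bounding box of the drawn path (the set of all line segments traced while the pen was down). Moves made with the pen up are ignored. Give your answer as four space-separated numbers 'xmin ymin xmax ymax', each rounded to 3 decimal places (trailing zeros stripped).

Answer: -6.748 -21.738 15.738 0.748

Derivation:
Executing turtle program step by step:
Start: pos=(-3,-3), heading=315, pen down
BK 5.3: (-3,-3) -> (-6.748,0.748) [heading=315, draw]
FD 7.8: (-6.748,0.748) -> (-1.232,-4.768) [heading=315, draw]
FD 12.1: (-1.232,-4.768) -> (7.324,-13.324) [heading=315, draw]
FD 11.9: (7.324,-13.324) -> (15.738,-21.738) [heading=315, draw]
PU: pen up
FD 7.1: (15.738,-21.738) -> (20.759,-26.759) [heading=315, move]
PU: pen up
RT 166: heading 315 -> 149
RT 30: heading 149 -> 119
FD 1.1: (20.759,-26.759) -> (20.225,-25.797) [heading=119, move]
FD 7.7: (20.225,-25.797) -> (16.492,-19.062) [heading=119, move]
Final: pos=(16.492,-19.062), heading=119, 4 segment(s) drawn

Segment endpoints: x in {-6.748, -3, -1.232, 7.324, 15.738}, y in {-21.738, -13.324, -4.768, -3, 0.748}
xmin=-6.748, ymin=-21.738, xmax=15.738, ymax=0.748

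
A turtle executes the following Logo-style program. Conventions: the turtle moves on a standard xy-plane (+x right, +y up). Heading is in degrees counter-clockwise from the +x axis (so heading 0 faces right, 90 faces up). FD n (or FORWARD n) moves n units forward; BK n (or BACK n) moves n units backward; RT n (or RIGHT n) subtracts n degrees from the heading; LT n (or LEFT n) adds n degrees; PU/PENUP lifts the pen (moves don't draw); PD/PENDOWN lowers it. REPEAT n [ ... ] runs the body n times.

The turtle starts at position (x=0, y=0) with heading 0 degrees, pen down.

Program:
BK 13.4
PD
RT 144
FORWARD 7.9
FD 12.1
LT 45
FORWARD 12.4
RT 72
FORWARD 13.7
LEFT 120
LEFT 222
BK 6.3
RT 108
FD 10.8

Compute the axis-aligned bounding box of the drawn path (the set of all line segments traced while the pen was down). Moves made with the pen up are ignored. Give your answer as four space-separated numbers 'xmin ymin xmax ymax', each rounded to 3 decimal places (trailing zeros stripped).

Executing turtle program step by step:
Start: pos=(0,0), heading=0, pen down
BK 13.4: (0,0) -> (-13.4,0) [heading=0, draw]
PD: pen down
RT 144: heading 0 -> 216
FD 7.9: (-13.4,0) -> (-19.791,-4.644) [heading=216, draw]
FD 12.1: (-19.791,-4.644) -> (-29.58,-11.756) [heading=216, draw]
LT 45: heading 216 -> 261
FD 12.4: (-29.58,-11.756) -> (-31.52,-24.003) [heading=261, draw]
RT 72: heading 261 -> 189
FD 13.7: (-31.52,-24.003) -> (-45.051,-26.146) [heading=189, draw]
LT 120: heading 189 -> 309
LT 222: heading 309 -> 171
BK 6.3: (-45.051,-26.146) -> (-38.829,-27.132) [heading=171, draw]
RT 108: heading 171 -> 63
FD 10.8: (-38.829,-27.132) -> (-33.926,-17.509) [heading=63, draw]
Final: pos=(-33.926,-17.509), heading=63, 7 segment(s) drawn

Segment endpoints: x in {-45.051, -38.829, -33.926, -31.52, -29.58, -19.791, -13.4, 0}, y in {-27.132, -26.146, -24.003, -17.509, -11.756, -4.644, 0}
xmin=-45.051, ymin=-27.132, xmax=0, ymax=0

Answer: -45.051 -27.132 0 0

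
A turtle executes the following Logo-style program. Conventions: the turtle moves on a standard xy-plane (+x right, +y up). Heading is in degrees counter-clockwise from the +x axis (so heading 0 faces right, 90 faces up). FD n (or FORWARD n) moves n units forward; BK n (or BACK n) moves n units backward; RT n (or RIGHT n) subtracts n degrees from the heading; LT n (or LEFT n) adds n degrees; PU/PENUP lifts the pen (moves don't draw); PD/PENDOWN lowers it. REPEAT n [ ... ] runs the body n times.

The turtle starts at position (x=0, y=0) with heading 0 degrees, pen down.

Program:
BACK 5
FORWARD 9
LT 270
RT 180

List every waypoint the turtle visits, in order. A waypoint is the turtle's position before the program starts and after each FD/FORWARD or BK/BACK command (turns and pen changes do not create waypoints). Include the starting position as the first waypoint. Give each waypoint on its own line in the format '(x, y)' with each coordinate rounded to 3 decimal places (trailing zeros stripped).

Answer: (0, 0)
(-5, 0)
(4, 0)

Derivation:
Executing turtle program step by step:
Start: pos=(0,0), heading=0, pen down
BK 5: (0,0) -> (-5,0) [heading=0, draw]
FD 9: (-5,0) -> (4,0) [heading=0, draw]
LT 270: heading 0 -> 270
RT 180: heading 270 -> 90
Final: pos=(4,0), heading=90, 2 segment(s) drawn
Waypoints (3 total):
(0, 0)
(-5, 0)
(4, 0)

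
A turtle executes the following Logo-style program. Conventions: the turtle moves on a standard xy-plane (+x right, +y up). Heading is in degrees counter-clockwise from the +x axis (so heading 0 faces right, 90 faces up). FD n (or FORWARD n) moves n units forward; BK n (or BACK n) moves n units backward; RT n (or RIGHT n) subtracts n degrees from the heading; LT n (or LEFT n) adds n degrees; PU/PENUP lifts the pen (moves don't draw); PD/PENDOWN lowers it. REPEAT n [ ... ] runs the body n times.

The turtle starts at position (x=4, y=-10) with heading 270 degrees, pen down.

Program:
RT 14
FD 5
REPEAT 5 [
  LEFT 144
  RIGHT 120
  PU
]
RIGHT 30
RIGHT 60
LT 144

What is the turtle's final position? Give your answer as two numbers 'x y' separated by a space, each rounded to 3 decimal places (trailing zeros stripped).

Answer: 2.79 -14.851

Derivation:
Executing turtle program step by step:
Start: pos=(4,-10), heading=270, pen down
RT 14: heading 270 -> 256
FD 5: (4,-10) -> (2.79,-14.851) [heading=256, draw]
REPEAT 5 [
  -- iteration 1/5 --
  LT 144: heading 256 -> 40
  RT 120: heading 40 -> 280
  PU: pen up
  -- iteration 2/5 --
  LT 144: heading 280 -> 64
  RT 120: heading 64 -> 304
  PU: pen up
  -- iteration 3/5 --
  LT 144: heading 304 -> 88
  RT 120: heading 88 -> 328
  PU: pen up
  -- iteration 4/5 --
  LT 144: heading 328 -> 112
  RT 120: heading 112 -> 352
  PU: pen up
  -- iteration 5/5 --
  LT 144: heading 352 -> 136
  RT 120: heading 136 -> 16
  PU: pen up
]
RT 30: heading 16 -> 346
RT 60: heading 346 -> 286
LT 144: heading 286 -> 70
Final: pos=(2.79,-14.851), heading=70, 1 segment(s) drawn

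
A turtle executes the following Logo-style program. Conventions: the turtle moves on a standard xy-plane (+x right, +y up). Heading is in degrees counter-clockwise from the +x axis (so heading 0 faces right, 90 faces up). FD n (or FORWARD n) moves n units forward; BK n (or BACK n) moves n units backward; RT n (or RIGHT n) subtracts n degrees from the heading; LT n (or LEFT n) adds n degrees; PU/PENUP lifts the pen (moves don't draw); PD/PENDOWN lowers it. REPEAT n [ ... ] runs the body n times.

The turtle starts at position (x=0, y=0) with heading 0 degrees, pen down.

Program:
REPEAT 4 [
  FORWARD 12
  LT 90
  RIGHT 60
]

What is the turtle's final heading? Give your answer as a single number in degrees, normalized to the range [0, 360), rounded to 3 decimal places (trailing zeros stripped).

Executing turtle program step by step:
Start: pos=(0,0), heading=0, pen down
REPEAT 4 [
  -- iteration 1/4 --
  FD 12: (0,0) -> (12,0) [heading=0, draw]
  LT 90: heading 0 -> 90
  RT 60: heading 90 -> 30
  -- iteration 2/4 --
  FD 12: (12,0) -> (22.392,6) [heading=30, draw]
  LT 90: heading 30 -> 120
  RT 60: heading 120 -> 60
  -- iteration 3/4 --
  FD 12: (22.392,6) -> (28.392,16.392) [heading=60, draw]
  LT 90: heading 60 -> 150
  RT 60: heading 150 -> 90
  -- iteration 4/4 --
  FD 12: (28.392,16.392) -> (28.392,28.392) [heading=90, draw]
  LT 90: heading 90 -> 180
  RT 60: heading 180 -> 120
]
Final: pos=(28.392,28.392), heading=120, 4 segment(s) drawn

Answer: 120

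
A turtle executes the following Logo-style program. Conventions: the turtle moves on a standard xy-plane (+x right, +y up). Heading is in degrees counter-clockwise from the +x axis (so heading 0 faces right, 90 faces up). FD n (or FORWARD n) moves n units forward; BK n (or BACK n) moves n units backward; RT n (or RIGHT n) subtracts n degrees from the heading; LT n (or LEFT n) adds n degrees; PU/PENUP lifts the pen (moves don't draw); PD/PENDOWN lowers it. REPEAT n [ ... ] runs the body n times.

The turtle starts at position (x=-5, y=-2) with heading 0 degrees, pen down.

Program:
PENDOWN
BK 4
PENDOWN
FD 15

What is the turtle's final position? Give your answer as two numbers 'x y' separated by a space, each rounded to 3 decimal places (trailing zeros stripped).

Answer: 6 -2

Derivation:
Executing turtle program step by step:
Start: pos=(-5,-2), heading=0, pen down
PD: pen down
BK 4: (-5,-2) -> (-9,-2) [heading=0, draw]
PD: pen down
FD 15: (-9,-2) -> (6,-2) [heading=0, draw]
Final: pos=(6,-2), heading=0, 2 segment(s) drawn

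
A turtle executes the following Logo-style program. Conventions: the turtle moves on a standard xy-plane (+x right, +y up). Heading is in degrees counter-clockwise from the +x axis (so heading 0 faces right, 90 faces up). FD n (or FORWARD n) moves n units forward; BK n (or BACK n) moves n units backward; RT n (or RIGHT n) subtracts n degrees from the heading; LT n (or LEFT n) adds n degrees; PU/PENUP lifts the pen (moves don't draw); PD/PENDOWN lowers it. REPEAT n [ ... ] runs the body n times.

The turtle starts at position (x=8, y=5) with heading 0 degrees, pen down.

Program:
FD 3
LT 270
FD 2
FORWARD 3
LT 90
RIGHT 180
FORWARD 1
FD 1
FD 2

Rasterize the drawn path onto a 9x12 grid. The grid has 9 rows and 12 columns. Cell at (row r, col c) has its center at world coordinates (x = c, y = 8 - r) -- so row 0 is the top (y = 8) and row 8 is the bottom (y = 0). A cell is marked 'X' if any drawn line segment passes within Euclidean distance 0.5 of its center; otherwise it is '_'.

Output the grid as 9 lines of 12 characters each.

Answer: ____________
____________
____________
________XXXX
___________X
___________X
___________X
___________X
_______XXXXX

Derivation:
Segment 0: (8,5) -> (11,5)
Segment 1: (11,5) -> (11,3)
Segment 2: (11,3) -> (11,0)
Segment 3: (11,0) -> (10,0)
Segment 4: (10,0) -> (9,0)
Segment 5: (9,0) -> (7,0)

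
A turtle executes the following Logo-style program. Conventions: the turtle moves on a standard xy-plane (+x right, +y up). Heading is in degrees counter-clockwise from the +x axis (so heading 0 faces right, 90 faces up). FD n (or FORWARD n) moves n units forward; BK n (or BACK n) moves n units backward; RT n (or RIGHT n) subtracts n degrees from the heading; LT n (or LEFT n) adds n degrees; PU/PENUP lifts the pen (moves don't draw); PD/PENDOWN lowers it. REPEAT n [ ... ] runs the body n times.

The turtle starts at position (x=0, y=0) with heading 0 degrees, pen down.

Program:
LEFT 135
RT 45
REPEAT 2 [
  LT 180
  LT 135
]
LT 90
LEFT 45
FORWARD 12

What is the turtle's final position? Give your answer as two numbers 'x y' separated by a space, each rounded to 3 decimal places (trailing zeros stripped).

Executing turtle program step by step:
Start: pos=(0,0), heading=0, pen down
LT 135: heading 0 -> 135
RT 45: heading 135 -> 90
REPEAT 2 [
  -- iteration 1/2 --
  LT 180: heading 90 -> 270
  LT 135: heading 270 -> 45
  -- iteration 2/2 --
  LT 180: heading 45 -> 225
  LT 135: heading 225 -> 0
]
LT 90: heading 0 -> 90
LT 45: heading 90 -> 135
FD 12: (0,0) -> (-8.485,8.485) [heading=135, draw]
Final: pos=(-8.485,8.485), heading=135, 1 segment(s) drawn

Answer: -8.485 8.485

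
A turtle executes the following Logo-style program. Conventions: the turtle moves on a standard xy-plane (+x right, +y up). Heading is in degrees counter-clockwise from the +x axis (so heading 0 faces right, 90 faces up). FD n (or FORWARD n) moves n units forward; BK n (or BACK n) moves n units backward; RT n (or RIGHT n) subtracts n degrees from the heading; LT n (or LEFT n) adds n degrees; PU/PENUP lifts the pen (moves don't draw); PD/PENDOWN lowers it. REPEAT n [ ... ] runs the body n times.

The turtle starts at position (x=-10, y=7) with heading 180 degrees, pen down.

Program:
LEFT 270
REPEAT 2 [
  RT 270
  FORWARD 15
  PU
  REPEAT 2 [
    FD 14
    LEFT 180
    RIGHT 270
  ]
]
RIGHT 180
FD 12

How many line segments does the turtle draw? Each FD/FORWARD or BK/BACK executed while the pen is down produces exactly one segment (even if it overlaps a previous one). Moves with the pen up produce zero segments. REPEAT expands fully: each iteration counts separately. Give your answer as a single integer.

Executing turtle program step by step:
Start: pos=(-10,7), heading=180, pen down
LT 270: heading 180 -> 90
REPEAT 2 [
  -- iteration 1/2 --
  RT 270: heading 90 -> 180
  FD 15: (-10,7) -> (-25,7) [heading=180, draw]
  PU: pen up
  REPEAT 2 [
    -- iteration 1/2 --
    FD 14: (-25,7) -> (-39,7) [heading=180, move]
    LT 180: heading 180 -> 0
    RT 270: heading 0 -> 90
    -- iteration 2/2 --
    FD 14: (-39,7) -> (-39,21) [heading=90, move]
    LT 180: heading 90 -> 270
    RT 270: heading 270 -> 0
  ]
  -- iteration 2/2 --
  RT 270: heading 0 -> 90
  FD 15: (-39,21) -> (-39,36) [heading=90, move]
  PU: pen up
  REPEAT 2 [
    -- iteration 1/2 --
    FD 14: (-39,36) -> (-39,50) [heading=90, move]
    LT 180: heading 90 -> 270
    RT 270: heading 270 -> 0
    -- iteration 2/2 --
    FD 14: (-39,50) -> (-25,50) [heading=0, move]
    LT 180: heading 0 -> 180
    RT 270: heading 180 -> 270
  ]
]
RT 180: heading 270 -> 90
FD 12: (-25,50) -> (-25,62) [heading=90, move]
Final: pos=(-25,62), heading=90, 1 segment(s) drawn
Segments drawn: 1

Answer: 1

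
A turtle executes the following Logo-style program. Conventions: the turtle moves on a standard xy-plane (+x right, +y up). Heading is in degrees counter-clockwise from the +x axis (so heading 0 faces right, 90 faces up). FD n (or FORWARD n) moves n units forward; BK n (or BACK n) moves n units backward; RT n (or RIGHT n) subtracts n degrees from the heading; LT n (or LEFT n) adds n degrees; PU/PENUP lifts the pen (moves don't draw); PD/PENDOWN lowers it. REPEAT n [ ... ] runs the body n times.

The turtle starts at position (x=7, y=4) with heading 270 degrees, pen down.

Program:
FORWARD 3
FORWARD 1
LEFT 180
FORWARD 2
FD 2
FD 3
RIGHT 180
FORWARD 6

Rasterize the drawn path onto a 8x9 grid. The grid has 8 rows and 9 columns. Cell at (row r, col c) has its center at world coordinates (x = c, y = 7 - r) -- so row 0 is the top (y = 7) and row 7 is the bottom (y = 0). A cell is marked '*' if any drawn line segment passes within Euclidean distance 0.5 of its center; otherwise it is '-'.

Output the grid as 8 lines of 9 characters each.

Segment 0: (7,4) -> (7,1)
Segment 1: (7,1) -> (7,0)
Segment 2: (7,0) -> (7,2)
Segment 3: (7,2) -> (7,4)
Segment 4: (7,4) -> (7,7)
Segment 5: (7,7) -> (7,1)

Answer: -------*-
-------*-
-------*-
-------*-
-------*-
-------*-
-------*-
-------*-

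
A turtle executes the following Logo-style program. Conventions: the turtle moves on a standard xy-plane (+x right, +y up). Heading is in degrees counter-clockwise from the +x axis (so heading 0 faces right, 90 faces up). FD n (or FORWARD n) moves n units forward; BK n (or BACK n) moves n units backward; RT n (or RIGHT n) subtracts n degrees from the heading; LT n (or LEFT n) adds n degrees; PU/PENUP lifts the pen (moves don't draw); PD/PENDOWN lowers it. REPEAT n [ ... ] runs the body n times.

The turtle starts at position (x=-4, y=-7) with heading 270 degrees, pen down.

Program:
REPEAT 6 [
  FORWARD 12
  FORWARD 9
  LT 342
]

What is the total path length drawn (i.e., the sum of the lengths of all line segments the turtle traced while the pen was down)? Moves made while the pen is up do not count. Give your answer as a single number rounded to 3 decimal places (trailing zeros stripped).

Answer: 126

Derivation:
Executing turtle program step by step:
Start: pos=(-4,-7), heading=270, pen down
REPEAT 6 [
  -- iteration 1/6 --
  FD 12: (-4,-7) -> (-4,-19) [heading=270, draw]
  FD 9: (-4,-19) -> (-4,-28) [heading=270, draw]
  LT 342: heading 270 -> 252
  -- iteration 2/6 --
  FD 12: (-4,-28) -> (-7.708,-39.413) [heading=252, draw]
  FD 9: (-7.708,-39.413) -> (-10.489,-47.972) [heading=252, draw]
  LT 342: heading 252 -> 234
  -- iteration 3/6 --
  FD 12: (-10.489,-47.972) -> (-17.543,-57.68) [heading=234, draw]
  FD 9: (-17.543,-57.68) -> (-22.833,-64.962) [heading=234, draw]
  LT 342: heading 234 -> 216
  -- iteration 4/6 --
  FD 12: (-22.833,-64.962) -> (-32.541,-72.015) [heading=216, draw]
  FD 9: (-32.541,-72.015) -> (-39.822,-77.305) [heading=216, draw]
  LT 342: heading 216 -> 198
  -- iteration 5/6 --
  FD 12: (-39.822,-77.305) -> (-51.235,-81.013) [heading=198, draw]
  FD 9: (-51.235,-81.013) -> (-59.794,-83.794) [heading=198, draw]
  LT 342: heading 198 -> 180
  -- iteration 6/6 --
  FD 12: (-59.794,-83.794) -> (-71.794,-83.794) [heading=180, draw]
  FD 9: (-71.794,-83.794) -> (-80.794,-83.794) [heading=180, draw]
  LT 342: heading 180 -> 162
]
Final: pos=(-80.794,-83.794), heading=162, 12 segment(s) drawn

Segment lengths:
  seg 1: (-4,-7) -> (-4,-19), length = 12
  seg 2: (-4,-19) -> (-4,-28), length = 9
  seg 3: (-4,-28) -> (-7.708,-39.413), length = 12
  seg 4: (-7.708,-39.413) -> (-10.489,-47.972), length = 9
  seg 5: (-10.489,-47.972) -> (-17.543,-57.68), length = 12
  seg 6: (-17.543,-57.68) -> (-22.833,-64.962), length = 9
  seg 7: (-22.833,-64.962) -> (-32.541,-72.015), length = 12
  seg 8: (-32.541,-72.015) -> (-39.822,-77.305), length = 9
  seg 9: (-39.822,-77.305) -> (-51.235,-81.013), length = 12
  seg 10: (-51.235,-81.013) -> (-59.794,-83.794), length = 9
  seg 11: (-59.794,-83.794) -> (-71.794,-83.794), length = 12
  seg 12: (-71.794,-83.794) -> (-80.794,-83.794), length = 9
Total = 126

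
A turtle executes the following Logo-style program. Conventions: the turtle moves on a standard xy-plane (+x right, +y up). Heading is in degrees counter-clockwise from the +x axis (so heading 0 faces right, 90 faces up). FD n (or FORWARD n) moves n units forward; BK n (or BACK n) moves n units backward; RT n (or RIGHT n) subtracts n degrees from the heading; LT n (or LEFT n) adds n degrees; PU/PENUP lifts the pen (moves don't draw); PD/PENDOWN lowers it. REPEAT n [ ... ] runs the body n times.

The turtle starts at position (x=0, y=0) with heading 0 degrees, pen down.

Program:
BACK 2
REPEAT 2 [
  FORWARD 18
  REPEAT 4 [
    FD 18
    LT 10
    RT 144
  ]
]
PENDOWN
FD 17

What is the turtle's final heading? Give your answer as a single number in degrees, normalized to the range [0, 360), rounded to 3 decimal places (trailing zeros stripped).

Answer: 8

Derivation:
Executing turtle program step by step:
Start: pos=(0,0), heading=0, pen down
BK 2: (0,0) -> (-2,0) [heading=0, draw]
REPEAT 2 [
  -- iteration 1/2 --
  FD 18: (-2,0) -> (16,0) [heading=0, draw]
  REPEAT 4 [
    -- iteration 1/4 --
    FD 18: (16,0) -> (34,0) [heading=0, draw]
    LT 10: heading 0 -> 10
    RT 144: heading 10 -> 226
    -- iteration 2/4 --
    FD 18: (34,0) -> (21.496,-12.948) [heading=226, draw]
    LT 10: heading 226 -> 236
    RT 144: heading 236 -> 92
    -- iteration 3/4 --
    FD 18: (21.496,-12.948) -> (20.868,5.041) [heading=92, draw]
    LT 10: heading 92 -> 102
    RT 144: heading 102 -> 318
    -- iteration 4/4 --
    FD 18: (20.868,5.041) -> (34.245,-7.003) [heading=318, draw]
    LT 10: heading 318 -> 328
    RT 144: heading 328 -> 184
  ]
  -- iteration 2/2 --
  FD 18: (34.245,-7.003) -> (16.288,-8.259) [heading=184, draw]
  REPEAT 4 [
    -- iteration 1/4 --
    FD 18: (16.288,-8.259) -> (-1.668,-9.515) [heading=184, draw]
    LT 10: heading 184 -> 194
    RT 144: heading 194 -> 50
    -- iteration 2/4 --
    FD 18: (-1.668,-9.515) -> (9.902,4.274) [heading=50, draw]
    LT 10: heading 50 -> 60
    RT 144: heading 60 -> 276
    -- iteration 3/4 --
    FD 18: (9.902,4.274) -> (11.784,-13.627) [heading=276, draw]
    LT 10: heading 276 -> 286
    RT 144: heading 286 -> 142
    -- iteration 4/4 --
    FD 18: (11.784,-13.627) -> (-2.4,-2.545) [heading=142, draw]
    LT 10: heading 142 -> 152
    RT 144: heading 152 -> 8
  ]
]
PD: pen down
FD 17: (-2.4,-2.545) -> (14.434,-0.179) [heading=8, draw]
Final: pos=(14.434,-0.179), heading=8, 12 segment(s) drawn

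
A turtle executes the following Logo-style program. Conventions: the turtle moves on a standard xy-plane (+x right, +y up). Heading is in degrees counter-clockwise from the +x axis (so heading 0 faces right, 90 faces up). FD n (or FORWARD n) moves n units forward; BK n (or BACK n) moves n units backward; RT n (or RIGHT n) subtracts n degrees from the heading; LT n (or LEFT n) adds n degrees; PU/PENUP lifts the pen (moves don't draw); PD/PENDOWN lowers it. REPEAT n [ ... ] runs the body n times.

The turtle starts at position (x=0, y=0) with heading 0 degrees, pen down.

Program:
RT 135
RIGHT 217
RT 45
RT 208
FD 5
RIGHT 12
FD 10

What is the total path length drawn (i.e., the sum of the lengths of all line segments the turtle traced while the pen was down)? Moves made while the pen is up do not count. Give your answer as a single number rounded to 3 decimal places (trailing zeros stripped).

Executing turtle program step by step:
Start: pos=(0,0), heading=0, pen down
RT 135: heading 0 -> 225
RT 217: heading 225 -> 8
RT 45: heading 8 -> 323
RT 208: heading 323 -> 115
FD 5: (0,0) -> (-2.113,4.532) [heading=115, draw]
RT 12: heading 115 -> 103
FD 10: (-2.113,4.532) -> (-4.363,14.275) [heading=103, draw]
Final: pos=(-4.363,14.275), heading=103, 2 segment(s) drawn

Segment lengths:
  seg 1: (0,0) -> (-2.113,4.532), length = 5
  seg 2: (-2.113,4.532) -> (-4.363,14.275), length = 10
Total = 15

Answer: 15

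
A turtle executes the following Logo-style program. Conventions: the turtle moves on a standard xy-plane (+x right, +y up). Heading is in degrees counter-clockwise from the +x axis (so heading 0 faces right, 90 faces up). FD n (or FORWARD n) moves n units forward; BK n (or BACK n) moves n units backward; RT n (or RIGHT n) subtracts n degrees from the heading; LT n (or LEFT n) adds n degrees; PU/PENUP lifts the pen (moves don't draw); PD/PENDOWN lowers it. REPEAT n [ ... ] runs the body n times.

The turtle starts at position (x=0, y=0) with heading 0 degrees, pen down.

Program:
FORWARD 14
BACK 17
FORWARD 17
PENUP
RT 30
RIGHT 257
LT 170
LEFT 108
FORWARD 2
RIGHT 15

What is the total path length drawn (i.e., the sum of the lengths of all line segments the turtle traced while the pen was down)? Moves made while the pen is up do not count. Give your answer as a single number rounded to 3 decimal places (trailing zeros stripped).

Answer: 48

Derivation:
Executing turtle program step by step:
Start: pos=(0,0), heading=0, pen down
FD 14: (0,0) -> (14,0) [heading=0, draw]
BK 17: (14,0) -> (-3,0) [heading=0, draw]
FD 17: (-3,0) -> (14,0) [heading=0, draw]
PU: pen up
RT 30: heading 0 -> 330
RT 257: heading 330 -> 73
LT 170: heading 73 -> 243
LT 108: heading 243 -> 351
FD 2: (14,0) -> (15.975,-0.313) [heading=351, move]
RT 15: heading 351 -> 336
Final: pos=(15.975,-0.313), heading=336, 3 segment(s) drawn

Segment lengths:
  seg 1: (0,0) -> (14,0), length = 14
  seg 2: (14,0) -> (-3,0), length = 17
  seg 3: (-3,0) -> (14,0), length = 17
Total = 48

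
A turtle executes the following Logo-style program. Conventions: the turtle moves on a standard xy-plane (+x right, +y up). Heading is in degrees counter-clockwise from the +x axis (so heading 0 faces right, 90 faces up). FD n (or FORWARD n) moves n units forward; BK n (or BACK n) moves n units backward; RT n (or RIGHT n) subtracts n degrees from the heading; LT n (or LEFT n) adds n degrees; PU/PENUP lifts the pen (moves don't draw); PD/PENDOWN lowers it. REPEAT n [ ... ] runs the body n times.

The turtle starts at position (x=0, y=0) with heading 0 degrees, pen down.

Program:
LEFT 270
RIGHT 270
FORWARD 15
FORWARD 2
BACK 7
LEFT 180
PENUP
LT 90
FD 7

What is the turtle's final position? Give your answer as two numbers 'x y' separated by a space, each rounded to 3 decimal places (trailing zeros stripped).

Executing turtle program step by step:
Start: pos=(0,0), heading=0, pen down
LT 270: heading 0 -> 270
RT 270: heading 270 -> 0
FD 15: (0,0) -> (15,0) [heading=0, draw]
FD 2: (15,0) -> (17,0) [heading=0, draw]
BK 7: (17,0) -> (10,0) [heading=0, draw]
LT 180: heading 0 -> 180
PU: pen up
LT 90: heading 180 -> 270
FD 7: (10,0) -> (10,-7) [heading=270, move]
Final: pos=(10,-7), heading=270, 3 segment(s) drawn

Answer: 10 -7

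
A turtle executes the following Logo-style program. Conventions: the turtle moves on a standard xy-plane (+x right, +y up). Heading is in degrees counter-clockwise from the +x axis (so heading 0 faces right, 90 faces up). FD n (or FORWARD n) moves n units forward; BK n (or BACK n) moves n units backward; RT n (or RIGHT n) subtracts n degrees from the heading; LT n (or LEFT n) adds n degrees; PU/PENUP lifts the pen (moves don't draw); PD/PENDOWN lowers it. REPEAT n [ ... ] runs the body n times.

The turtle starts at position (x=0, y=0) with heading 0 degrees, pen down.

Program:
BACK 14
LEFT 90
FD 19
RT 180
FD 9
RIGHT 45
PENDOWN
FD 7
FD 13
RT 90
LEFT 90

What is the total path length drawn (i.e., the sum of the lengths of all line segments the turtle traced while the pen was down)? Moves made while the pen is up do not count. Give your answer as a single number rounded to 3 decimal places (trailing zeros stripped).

Executing turtle program step by step:
Start: pos=(0,0), heading=0, pen down
BK 14: (0,0) -> (-14,0) [heading=0, draw]
LT 90: heading 0 -> 90
FD 19: (-14,0) -> (-14,19) [heading=90, draw]
RT 180: heading 90 -> 270
FD 9: (-14,19) -> (-14,10) [heading=270, draw]
RT 45: heading 270 -> 225
PD: pen down
FD 7: (-14,10) -> (-18.95,5.05) [heading=225, draw]
FD 13: (-18.95,5.05) -> (-28.142,-4.142) [heading=225, draw]
RT 90: heading 225 -> 135
LT 90: heading 135 -> 225
Final: pos=(-28.142,-4.142), heading=225, 5 segment(s) drawn

Segment lengths:
  seg 1: (0,0) -> (-14,0), length = 14
  seg 2: (-14,0) -> (-14,19), length = 19
  seg 3: (-14,19) -> (-14,10), length = 9
  seg 4: (-14,10) -> (-18.95,5.05), length = 7
  seg 5: (-18.95,5.05) -> (-28.142,-4.142), length = 13
Total = 62

Answer: 62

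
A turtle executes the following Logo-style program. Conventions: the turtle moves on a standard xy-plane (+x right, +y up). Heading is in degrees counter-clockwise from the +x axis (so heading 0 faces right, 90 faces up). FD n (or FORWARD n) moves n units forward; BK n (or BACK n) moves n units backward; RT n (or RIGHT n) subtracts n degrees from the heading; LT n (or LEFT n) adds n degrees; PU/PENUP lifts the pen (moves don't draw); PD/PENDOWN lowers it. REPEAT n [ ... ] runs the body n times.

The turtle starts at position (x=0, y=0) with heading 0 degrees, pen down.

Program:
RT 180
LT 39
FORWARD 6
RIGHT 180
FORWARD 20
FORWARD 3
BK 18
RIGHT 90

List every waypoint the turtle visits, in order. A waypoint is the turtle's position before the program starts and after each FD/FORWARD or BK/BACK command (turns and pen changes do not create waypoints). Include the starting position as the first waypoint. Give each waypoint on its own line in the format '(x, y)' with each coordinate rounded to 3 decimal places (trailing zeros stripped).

Executing turtle program step by step:
Start: pos=(0,0), heading=0, pen down
RT 180: heading 0 -> 180
LT 39: heading 180 -> 219
FD 6: (0,0) -> (-4.663,-3.776) [heading=219, draw]
RT 180: heading 219 -> 39
FD 20: (-4.663,-3.776) -> (10.88,8.81) [heading=39, draw]
FD 3: (10.88,8.81) -> (13.211,10.698) [heading=39, draw]
BK 18: (13.211,10.698) -> (-0.777,-0.629) [heading=39, draw]
RT 90: heading 39 -> 309
Final: pos=(-0.777,-0.629), heading=309, 4 segment(s) drawn
Waypoints (5 total):
(0, 0)
(-4.663, -3.776)
(10.88, 8.81)
(13.211, 10.698)
(-0.777, -0.629)

Answer: (0, 0)
(-4.663, -3.776)
(10.88, 8.81)
(13.211, 10.698)
(-0.777, -0.629)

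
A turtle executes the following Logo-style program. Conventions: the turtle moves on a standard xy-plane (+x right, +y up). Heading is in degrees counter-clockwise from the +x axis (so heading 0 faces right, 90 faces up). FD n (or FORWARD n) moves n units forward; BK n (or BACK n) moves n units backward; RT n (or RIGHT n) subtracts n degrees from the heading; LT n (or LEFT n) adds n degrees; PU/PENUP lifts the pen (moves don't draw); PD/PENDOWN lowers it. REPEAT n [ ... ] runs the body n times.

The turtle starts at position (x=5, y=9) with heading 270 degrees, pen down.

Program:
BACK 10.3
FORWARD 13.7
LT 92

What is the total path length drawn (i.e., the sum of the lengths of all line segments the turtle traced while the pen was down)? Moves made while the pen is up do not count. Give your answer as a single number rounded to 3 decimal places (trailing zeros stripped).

Executing turtle program step by step:
Start: pos=(5,9), heading=270, pen down
BK 10.3: (5,9) -> (5,19.3) [heading=270, draw]
FD 13.7: (5,19.3) -> (5,5.6) [heading=270, draw]
LT 92: heading 270 -> 2
Final: pos=(5,5.6), heading=2, 2 segment(s) drawn

Segment lengths:
  seg 1: (5,9) -> (5,19.3), length = 10.3
  seg 2: (5,19.3) -> (5,5.6), length = 13.7
Total = 24

Answer: 24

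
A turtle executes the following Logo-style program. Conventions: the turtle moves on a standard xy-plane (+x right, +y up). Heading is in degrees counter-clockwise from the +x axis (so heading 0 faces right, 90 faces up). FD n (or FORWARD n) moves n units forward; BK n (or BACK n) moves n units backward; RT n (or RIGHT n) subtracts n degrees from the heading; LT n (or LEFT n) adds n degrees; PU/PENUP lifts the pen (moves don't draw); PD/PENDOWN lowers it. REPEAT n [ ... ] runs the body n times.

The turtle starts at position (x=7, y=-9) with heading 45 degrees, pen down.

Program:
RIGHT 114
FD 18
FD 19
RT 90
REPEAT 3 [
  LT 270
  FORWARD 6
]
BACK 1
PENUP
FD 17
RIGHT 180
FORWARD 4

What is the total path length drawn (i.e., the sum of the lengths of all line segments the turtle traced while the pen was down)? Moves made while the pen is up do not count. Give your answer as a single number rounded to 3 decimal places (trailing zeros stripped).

Executing turtle program step by step:
Start: pos=(7,-9), heading=45, pen down
RT 114: heading 45 -> 291
FD 18: (7,-9) -> (13.451,-25.804) [heading=291, draw]
FD 19: (13.451,-25.804) -> (20.26,-43.542) [heading=291, draw]
RT 90: heading 291 -> 201
REPEAT 3 [
  -- iteration 1/3 --
  LT 270: heading 201 -> 111
  FD 6: (20.26,-43.542) -> (18.109,-37.941) [heading=111, draw]
  -- iteration 2/3 --
  LT 270: heading 111 -> 21
  FD 6: (18.109,-37.941) -> (23.711,-35.791) [heading=21, draw]
  -- iteration 3/3 --
  LT 270: heading 21 -> 291
  FD 6: (23.711,-35.791) -> (25.861,-41.392) [heading=291, draw]
]
BK 1: (25.861,-41.392) -> (25.503,-40.459) [heading=291, draw]
PU: pen up
FD 17: (25.503,-40.459) -> (31.595,-56.33) [heading=291, move]
RT 180: heading 291 -> 111
FD 4: (31.595,-56.33) -> (30.162,-52.595) [heading=111, move]
Final: pos=(30.162,-52.595), heading=111, 6 segment(s) drawn

Segment lengths:
  seg 1: (7,-9) -> (13.451,-25.804), length = 18
  seg 2: (13.451,-25.804) -> (20.26,-43.542), length = 19
  seg 3: (20.26,-43.542) -> (18.109,-37.941), length = 6
  seg 4: (18.109,-37.941) -> (23.711,-35.791), length = 6
  seg 5: (23.711,-35.791) -> (25.861,-41.392), length = 6
  seg 6: (25.861,-41.392) -> (25.503,-40.459), length = 1
Total = 56

Answer: 56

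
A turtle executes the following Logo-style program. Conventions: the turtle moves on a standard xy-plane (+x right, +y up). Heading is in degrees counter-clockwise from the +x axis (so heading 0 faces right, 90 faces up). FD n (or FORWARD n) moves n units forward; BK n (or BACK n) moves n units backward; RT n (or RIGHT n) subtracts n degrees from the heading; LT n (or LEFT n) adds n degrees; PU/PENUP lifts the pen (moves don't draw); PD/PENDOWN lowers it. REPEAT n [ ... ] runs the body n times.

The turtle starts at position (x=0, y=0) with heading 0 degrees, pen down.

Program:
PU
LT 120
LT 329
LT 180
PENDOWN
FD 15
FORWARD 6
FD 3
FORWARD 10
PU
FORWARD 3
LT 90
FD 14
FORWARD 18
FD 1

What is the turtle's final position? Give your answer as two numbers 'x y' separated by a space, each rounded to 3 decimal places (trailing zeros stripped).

Answer: 32.349 -37.57

Derivation:
Executing turtle program step by step:
Start: pos=(0,0), heading=0, pen down
PU: pen up
LT 120: heading 0 -> 120
LT 329: heading 120 -> 89
LT 180: heading 89 -> 269
PD: pen down
FD 15: (0,0) -> (-0.262,-14.998) [heading=269, draw]
FD 6: (-0.262,-14.998) -> (-0.367,-20.997) [heading=269, draw]
FD 3: (-0.367,-20.997) -> (-0.419,-23.996) [heading=269, draw]
FD 10: (-0.419,-23.996) -> (-0.593,-33.995) [heading=269, draw]
PU: pen up
FD 3: (-0.593,-33.995) -> (-0.646,-36.994) [heading=269, move]
LT 90: heading 269 -> 359
FD 14: (-0.646,-36.994) -> (13.352,-37.239) [heading=359, move]
FD 18: (13.352,-37.239) -> (31.349,-37.553) [heading=359, move]
FD 1: (31.349,-37.553) -> (32.349,-37.57) [heading=359, move]
Final: pos=(32.349,-37.57), heading=359, 4 segment(s) drawn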